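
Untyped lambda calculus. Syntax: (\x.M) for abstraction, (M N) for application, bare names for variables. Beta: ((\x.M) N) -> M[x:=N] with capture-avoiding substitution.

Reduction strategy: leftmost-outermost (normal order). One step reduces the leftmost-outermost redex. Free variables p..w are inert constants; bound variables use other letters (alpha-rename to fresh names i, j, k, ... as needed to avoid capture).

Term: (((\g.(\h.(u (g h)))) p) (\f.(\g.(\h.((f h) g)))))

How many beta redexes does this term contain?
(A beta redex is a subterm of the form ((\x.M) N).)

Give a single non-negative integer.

Term: (((\g.(\h.(u (g h)))) p) (\f.(\g.(\h.((f h) g)))))
  Redex: ((\g.(\h.(u (g h)))) p)
Total redexes: 1

Answer: 1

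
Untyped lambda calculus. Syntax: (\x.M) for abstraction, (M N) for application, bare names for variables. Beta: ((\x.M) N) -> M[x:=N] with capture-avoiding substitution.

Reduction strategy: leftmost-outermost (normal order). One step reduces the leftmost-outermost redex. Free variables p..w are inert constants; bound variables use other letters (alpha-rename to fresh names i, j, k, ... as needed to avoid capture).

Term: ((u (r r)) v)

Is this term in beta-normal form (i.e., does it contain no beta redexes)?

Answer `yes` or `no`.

Term: ((u (r r)) v)
No beta redexes found.

Answer: yes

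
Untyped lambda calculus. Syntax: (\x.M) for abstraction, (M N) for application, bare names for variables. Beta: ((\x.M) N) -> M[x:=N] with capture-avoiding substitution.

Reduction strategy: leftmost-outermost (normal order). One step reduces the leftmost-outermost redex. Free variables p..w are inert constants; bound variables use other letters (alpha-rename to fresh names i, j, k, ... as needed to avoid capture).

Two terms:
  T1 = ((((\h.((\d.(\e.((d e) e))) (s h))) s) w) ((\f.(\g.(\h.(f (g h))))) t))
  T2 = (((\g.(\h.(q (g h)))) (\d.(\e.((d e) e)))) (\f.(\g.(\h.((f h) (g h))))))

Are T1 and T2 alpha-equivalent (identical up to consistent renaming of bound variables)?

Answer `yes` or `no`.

Answer: no

Derivation:
Term 1: ((((\h.((\d.(\e.((d e) e))) (s h))) s) w) ((\f.(\g.(\h.(f (g h))))) t))
Term 2: (((\g.(\h.(q (g h)))) (\d.(\e.((d e) e)))) (\f.(\g.(\h.((f h) (g h))))))
Alpha-equivalence: compare structure up to binder renaming.
Result: False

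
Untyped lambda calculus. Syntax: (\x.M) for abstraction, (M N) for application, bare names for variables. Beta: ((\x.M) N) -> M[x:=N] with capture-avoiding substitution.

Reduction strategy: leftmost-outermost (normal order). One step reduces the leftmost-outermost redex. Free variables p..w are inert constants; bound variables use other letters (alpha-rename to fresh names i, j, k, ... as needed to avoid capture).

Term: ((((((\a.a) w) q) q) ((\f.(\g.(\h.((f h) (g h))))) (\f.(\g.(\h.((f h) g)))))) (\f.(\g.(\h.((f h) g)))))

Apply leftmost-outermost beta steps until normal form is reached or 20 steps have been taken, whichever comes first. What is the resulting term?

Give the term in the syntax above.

Answer: ((((w q) q) (\g.(\h.(\i.((h i) (g h)))))) (\f.(\g.(\h.((f h) g)))))

Derivation:
Step 0: ((((((\a.a) w) q) q) ((\f.(\g.(\h.((f h) (g h))))) (\f.(\g.(\h.((f h) g)))))) (\f.(\g.(\h.((f h) g)))))
Step 1: ((((w q) q) ((\f.(\g.(\h.((f h) (g h))))) (\f.(\g.(\h.((f h) g)))))) (\f.(\g.(\h.((f h) g)))))
Step 2: ((((w q) q) (\g.(\h.(((\f.(\g.(\h.((f h) g)))) h) (g h))))) (\f.(\g.(\h.((f h) g)))))
Step 3: ((((w q) q) (\g.(\h.((\g.(\i.((h i) g))) (g h))))) (\f.(\g.(\h.((f h) g)))))
Step 4: ((((w q) q) (\g.(\h.(\i.((h i) (g h)))))) (\f.(\g.(\h.((f h) g)))))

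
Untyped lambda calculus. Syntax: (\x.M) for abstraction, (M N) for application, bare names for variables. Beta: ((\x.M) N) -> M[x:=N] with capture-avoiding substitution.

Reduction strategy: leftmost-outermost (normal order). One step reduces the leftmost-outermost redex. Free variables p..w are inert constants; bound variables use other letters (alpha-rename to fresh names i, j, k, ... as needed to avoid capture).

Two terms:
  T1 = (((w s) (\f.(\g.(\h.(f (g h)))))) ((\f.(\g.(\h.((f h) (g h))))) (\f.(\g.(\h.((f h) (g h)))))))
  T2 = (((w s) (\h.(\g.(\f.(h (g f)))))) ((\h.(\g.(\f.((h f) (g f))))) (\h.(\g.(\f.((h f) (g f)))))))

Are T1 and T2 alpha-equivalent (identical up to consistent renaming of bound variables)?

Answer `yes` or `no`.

Answer: yes

Derivation:
Term 1: (((w s) (\f.(\g.(\h.(f (g h)))))) ((\f.(\g.(\h.((f h) (g h))))) (\f.(\g.(\h.((f h) (g h)))))))
Term 2: (((w s) (\h.(\g.(\f.(h (g f)))))) ((\h.(\g.(\f.((h f) (g f))))) (\h.(\g.(\f.((h f) (g f)))))))
Alpha-equivalence: compare structure up to binder renaming.
Result: True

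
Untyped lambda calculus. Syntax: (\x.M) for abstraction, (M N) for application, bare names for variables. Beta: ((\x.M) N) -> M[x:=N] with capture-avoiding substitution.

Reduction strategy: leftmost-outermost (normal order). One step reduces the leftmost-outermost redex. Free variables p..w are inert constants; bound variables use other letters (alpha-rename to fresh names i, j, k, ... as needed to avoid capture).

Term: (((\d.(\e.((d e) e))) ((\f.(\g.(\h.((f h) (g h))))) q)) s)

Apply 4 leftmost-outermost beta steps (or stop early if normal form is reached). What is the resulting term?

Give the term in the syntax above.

Answer: ((\h.((q h) (s h))) s)

Derivation:
Step 0: (((\d.(\e.((d e) e))) ((\f.(\g.(\h.((f h) (g h))))) q)) s)
Step 1: ((\e.((((\f.(\g.(\h.((f h) (g h))))) q) e) e)) s)
Step 2: ((((\f.(\g.(\h.((f h) (g h))))) q) s) s)
Step 3: (((\g.(\h.((q h) (g h)))) s) s)
Step 4: ((\h.((q h) (s h))) s)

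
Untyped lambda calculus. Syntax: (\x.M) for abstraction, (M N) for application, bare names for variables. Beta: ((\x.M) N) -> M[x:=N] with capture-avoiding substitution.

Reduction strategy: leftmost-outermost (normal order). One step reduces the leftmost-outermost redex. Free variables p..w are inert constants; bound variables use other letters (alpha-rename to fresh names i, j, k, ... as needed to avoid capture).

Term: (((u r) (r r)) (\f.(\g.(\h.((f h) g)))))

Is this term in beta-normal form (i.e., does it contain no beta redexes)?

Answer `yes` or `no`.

Term: (((u r) (r r)) (\f.(\g.(\h.((f h) g)))))
No beta redexes found.

Answer: yes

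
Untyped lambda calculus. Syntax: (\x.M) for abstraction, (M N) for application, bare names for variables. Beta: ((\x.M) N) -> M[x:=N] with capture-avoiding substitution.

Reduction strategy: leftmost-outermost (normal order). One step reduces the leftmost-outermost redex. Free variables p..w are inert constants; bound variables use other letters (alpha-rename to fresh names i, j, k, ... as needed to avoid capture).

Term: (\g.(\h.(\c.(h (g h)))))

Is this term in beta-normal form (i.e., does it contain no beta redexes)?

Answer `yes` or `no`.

Term: (\g.(\h.(\c.(h (g h)))))
No beta redexes found.

Answer: yes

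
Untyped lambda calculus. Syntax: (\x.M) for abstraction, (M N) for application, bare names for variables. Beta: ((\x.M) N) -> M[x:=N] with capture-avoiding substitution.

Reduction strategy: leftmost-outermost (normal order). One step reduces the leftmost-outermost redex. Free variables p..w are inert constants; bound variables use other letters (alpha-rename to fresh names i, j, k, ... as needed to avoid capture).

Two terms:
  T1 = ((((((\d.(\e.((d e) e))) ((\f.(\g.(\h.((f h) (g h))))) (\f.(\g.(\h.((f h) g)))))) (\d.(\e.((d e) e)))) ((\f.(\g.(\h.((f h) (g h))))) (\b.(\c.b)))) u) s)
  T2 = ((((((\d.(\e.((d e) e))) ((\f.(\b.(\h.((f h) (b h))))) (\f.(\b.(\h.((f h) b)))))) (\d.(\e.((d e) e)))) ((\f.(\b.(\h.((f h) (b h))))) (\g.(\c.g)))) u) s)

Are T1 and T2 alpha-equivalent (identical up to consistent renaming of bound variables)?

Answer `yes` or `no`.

Term 1: ((((((\d.(\e.((d e) e))) ((\f.(\g.(\h.((f h) (g h))))) (\f.(\g.(\h.((f h) g)))))) (\d.(\e.((d e) e)))) ((\f.(\g.(\h.((f h) (g h))))) (\b.(\c.b)))) u) s)
Term 2: ((((((\d.(\e.((d e) e))) ((\f.(\b.(\h.((f h) (b h))))) (\f.(\b.(\h.((f h) b)))))) (\d.(\e.((d e) e)))) ((\f.(\b.(\h.((f h) (b h))))) (\g.(\c.g)))) u) s)
Alpha-equivalence: compare structure up to binder renaming.
Result: True

Answer: yes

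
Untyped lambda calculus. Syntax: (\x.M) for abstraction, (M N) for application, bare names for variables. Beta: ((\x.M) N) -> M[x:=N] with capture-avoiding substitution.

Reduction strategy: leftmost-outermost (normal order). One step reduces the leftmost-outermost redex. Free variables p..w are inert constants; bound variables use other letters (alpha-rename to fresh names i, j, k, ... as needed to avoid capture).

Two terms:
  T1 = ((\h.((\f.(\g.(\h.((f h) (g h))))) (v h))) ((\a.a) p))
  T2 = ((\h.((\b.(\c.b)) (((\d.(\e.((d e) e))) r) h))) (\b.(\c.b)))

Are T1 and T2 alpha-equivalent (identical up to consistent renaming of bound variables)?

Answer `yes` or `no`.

Answer: no

Derivation:
Term 1: ((\h.((\f.(\g.(\h.((f h) (g h))))) (v h))) ((\a.a) p))
Term 2: ((\h.((\b.(\c.b)) (((\d.(\e.((d e) e))) r) h))) (\b.(\c.b)))
Alpha-equivalence: compare structure up to binder renaming.
Result: False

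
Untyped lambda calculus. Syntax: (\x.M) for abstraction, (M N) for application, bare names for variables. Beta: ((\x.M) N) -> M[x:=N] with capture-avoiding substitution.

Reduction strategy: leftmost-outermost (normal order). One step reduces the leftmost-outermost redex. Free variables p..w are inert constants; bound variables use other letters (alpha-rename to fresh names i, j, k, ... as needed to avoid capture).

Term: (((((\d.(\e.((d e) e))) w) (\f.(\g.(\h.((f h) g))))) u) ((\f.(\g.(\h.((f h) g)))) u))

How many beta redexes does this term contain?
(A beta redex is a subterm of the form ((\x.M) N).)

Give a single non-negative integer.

Term: (((((\d.(\e.((d e) e))) w) (\f.(\g.(\h.((f h) g))))) u) ((\f.(\g.(\h.((f h) g)))) u))
  Redex: ((\d.(\e.((d e) e))) w)
  Redex: ((\f.(\g.(\h.((f h) g)))) u)
Total redexes: 2

Answer: 2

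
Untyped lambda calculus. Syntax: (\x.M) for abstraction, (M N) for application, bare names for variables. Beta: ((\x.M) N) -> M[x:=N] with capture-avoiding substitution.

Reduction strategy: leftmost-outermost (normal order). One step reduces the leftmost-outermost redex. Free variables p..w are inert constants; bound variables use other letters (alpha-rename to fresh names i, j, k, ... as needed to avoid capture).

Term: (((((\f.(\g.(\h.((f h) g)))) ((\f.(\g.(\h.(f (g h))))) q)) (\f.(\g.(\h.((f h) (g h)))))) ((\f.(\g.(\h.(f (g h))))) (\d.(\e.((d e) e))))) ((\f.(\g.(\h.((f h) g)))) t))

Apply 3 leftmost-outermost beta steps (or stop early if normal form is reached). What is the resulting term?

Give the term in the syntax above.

Answer: (((((\f.(\g.(\h.(f (g h))))) q) ((\f.(\g.(\h.(f (g h))))) (\d.(\e.((d e) e))))) (\f.(\g.(\h.((f h) (g h)))))) ((\f.(\g.(\h.((f h) g)))) t))

Derivation:
Step 0: (((((\f.(\g.(\h.((f h) g)))) ((\f.(\g.(\h.(f (g h))))) q)) (\f.(\g.(\h.((f h) (g h)))))) ((\f.(\g.(\h.(f (g h))))) (\d.(\e.((d e) e))))) ((\f.(\g.(\h.((f h) g)))) t))
Step 1: ((((\g.(\h.((((\f.(\g.(\h.(f (g h))))) q) h) g))) (\f.(\g.(\h.((f h) (g h)))))) ((\f.(\g.(\h.(f (g h))))) (\d.(\e.((d e) e))))) ((\f.(\g.(\h.((f h) g)))) t))
Step 2: (((\h.((((\f.(\g.(\h.(f (g h))))) q) h) (\f.(\g.(\h.((f h) (g h))))))) ((\f.(\g.(\h.(f (g h))))) (\d.(\e.((d e) e))))) ((\f.(\g.(\h.((f h) g)))) t))
Step 3: (((((\f.(\g.(\h.(f (g h))))) q) ((\f.(\g.(\h.(f (g h))))) (\d.(\e.((d e) e))))) (\f.(\g.(\h.((f h) (g h)))))) ((\f.(\g.(\h.((f h) g)))) t))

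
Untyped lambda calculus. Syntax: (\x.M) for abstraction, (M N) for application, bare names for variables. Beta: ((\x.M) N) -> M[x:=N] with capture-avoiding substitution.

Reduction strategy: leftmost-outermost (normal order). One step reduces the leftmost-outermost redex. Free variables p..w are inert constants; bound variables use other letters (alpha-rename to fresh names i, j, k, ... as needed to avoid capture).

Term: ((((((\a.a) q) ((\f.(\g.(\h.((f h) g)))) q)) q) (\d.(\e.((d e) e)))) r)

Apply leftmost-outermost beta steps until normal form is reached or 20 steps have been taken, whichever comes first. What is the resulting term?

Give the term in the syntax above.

Step 0: ((((((\a.a) q) ((\f.(\g.(\h.((f h) g)))) q)) q) (\d.(\e.((d e) e)))) r)
Step 1: ((((q ((\f.(\g.(\h.((f h) g)))) q)) q) (\d.(\e.((d e) e)))) r)
Step 2: ((((q (\g.(\h.((q h) g)))) q) (\d.(\e.((d e) e)))) r)

Answer: ((((q (\g.(\h.((q h) g)))) q) (\d.(\e.((d e) e)))) r)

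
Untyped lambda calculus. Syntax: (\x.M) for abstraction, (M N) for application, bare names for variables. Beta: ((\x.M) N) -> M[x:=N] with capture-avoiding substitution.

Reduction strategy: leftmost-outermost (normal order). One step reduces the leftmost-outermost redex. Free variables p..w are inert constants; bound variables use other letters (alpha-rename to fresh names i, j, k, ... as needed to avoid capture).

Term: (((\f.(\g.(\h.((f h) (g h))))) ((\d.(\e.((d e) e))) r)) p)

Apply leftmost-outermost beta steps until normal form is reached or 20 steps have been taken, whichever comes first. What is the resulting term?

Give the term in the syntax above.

Answer: (\h.(((r h) h) (p h)))

Derivation:
Step 0: (((\f.(\g.(\h.((f h) (g h))))) ((\d.(\e.((d e) e))) r)) p)
Step 1: ((\g.(\h.((((\d.(\e.((d e) e))) r) h) (g h)))) p)
Step 2: (\h.((((\d.(\e.((d e) e))) r) h) (p h)))
Step 3: (\h.(((\e.((r e) e)) h) (p h)))
Step 4: (\h.(((r h) h) (p h)))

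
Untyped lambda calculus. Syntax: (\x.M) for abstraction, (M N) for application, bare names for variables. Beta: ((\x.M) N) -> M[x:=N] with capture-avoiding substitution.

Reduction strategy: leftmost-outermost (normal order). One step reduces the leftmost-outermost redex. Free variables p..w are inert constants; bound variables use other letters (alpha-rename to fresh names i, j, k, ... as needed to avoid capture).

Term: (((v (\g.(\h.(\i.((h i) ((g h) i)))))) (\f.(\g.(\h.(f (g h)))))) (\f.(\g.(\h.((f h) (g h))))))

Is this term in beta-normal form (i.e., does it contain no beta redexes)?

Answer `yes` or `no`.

Term: (((v (\g.(\h.(\i.((h i) ((g h) i)))))) (\f.(\g.(\h.(f (g h)))))) (\f.(\g.(\h.((f h) (g h))))))
No beta redexes found.

Answer: yes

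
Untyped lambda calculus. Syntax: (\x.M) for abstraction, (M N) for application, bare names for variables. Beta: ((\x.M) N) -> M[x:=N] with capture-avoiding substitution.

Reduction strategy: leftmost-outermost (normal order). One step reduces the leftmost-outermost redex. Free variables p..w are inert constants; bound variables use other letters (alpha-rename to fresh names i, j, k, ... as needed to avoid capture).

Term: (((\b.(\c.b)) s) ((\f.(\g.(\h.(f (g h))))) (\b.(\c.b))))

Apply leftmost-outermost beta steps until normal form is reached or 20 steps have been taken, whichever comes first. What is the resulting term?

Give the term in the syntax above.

Step 0: (((\b.(\c.b)) s) ((\f.(\g.(\h.(f (g h))))) (\b.(\c.b))))
Step 1: ((\c.s) ((\f.(\g.(\h.(f (g h))))) (\b.(\c.b))))
Step 2: s

Answer: s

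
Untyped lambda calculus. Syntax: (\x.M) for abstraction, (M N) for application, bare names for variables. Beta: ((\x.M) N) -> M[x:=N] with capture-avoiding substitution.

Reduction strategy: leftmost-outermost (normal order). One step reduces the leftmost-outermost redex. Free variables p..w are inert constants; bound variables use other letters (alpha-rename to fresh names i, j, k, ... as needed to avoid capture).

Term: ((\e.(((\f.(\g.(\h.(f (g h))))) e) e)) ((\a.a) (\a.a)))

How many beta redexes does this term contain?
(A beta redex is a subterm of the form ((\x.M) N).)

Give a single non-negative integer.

Term: ((\e.(((\f.(\g.(\h.(f (g h))))) e) e)) ((\a.a) (\a.a)))
  Redex: ((\e.(((\f.(\g.(\h.(f (g h))))) e) e)) ((\a.a) (\a.a)))
  Redex: ((\f.(\g.(\h.(f (g h))))) e)
  Redex: ((\a.a) (\a.a))
Total redexes: 3

Answer: 3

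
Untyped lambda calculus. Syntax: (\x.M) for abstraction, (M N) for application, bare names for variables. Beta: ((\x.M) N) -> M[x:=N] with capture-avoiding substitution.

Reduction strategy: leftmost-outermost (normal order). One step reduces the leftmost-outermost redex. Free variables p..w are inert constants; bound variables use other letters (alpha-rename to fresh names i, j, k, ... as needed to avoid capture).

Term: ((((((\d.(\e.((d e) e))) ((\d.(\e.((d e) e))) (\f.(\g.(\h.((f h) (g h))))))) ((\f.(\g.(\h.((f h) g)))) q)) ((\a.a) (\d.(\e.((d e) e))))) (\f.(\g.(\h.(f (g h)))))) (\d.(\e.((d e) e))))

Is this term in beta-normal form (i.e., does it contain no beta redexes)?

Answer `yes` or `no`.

Answer: no

Derivation:
Term: ((((((\d.(\e.((d e) e))) ((\d.(\e.((d e) e))) (\f.(\g.(\h.((f h) (g h))))))) ((\f.(\g.(\h.((f h) g)))) q)) ((\a.a) (\d.(\e.((d e) e))))) (\f.(\g.(\h.(f (g h)))))) (\d.(\e.((d e) e))))
Found 4 beta redex(es).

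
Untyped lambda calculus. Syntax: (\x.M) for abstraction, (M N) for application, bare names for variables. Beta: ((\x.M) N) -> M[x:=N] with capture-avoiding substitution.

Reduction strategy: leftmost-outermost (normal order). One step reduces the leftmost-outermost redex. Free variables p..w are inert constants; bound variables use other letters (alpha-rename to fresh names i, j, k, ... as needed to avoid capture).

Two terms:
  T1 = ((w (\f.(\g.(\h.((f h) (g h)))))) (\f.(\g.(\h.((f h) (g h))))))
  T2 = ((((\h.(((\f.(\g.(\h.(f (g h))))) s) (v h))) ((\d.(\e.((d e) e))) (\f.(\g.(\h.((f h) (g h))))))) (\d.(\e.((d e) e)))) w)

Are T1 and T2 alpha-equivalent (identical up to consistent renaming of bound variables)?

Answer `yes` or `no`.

Term 1: ((w (\f.(\g.(\h.((f h) (g h)))))) (\f.(\g.(\h.((f h) (g h))))))
Term 2: ((((\h.(((\f.(\g.(\h.(f (g h))))) s) (v h))) ((\d.(\e.((d e) e))) (\f.(\g.(\h.((f h) (g h))))))) (\d.(\e.((d e) e)))) w)
Alpha-equivalence: compare structure up to binder renaming.
Result: False

Answer: no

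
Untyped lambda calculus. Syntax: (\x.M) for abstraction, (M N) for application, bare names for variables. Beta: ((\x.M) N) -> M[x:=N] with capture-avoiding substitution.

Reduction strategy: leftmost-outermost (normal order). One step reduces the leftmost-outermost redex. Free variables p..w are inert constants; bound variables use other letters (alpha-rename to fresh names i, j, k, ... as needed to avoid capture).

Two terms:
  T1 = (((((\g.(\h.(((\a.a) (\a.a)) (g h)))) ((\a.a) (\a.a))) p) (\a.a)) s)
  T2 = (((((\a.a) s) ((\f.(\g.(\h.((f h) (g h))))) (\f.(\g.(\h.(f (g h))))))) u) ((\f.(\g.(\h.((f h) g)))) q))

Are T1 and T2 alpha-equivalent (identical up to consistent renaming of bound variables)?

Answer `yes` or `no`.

Answer: no

Derivation:
Term 1: (((((\g.(\h.(((\a.a) (\a.a)) (g h)))) ((\a.a) (\a.a))) p) (\a.a)) s)
Term 2: (((((\a.a) s) ((\f.(\g.(\h.((f h) (g h))))) (\f.(\g.(\h.(f (g h))))))) u) ((\f.(\g.(\h.((f h) g)))) q))
Alpha-equivalence: compare structure up to binder renaming.
Result: False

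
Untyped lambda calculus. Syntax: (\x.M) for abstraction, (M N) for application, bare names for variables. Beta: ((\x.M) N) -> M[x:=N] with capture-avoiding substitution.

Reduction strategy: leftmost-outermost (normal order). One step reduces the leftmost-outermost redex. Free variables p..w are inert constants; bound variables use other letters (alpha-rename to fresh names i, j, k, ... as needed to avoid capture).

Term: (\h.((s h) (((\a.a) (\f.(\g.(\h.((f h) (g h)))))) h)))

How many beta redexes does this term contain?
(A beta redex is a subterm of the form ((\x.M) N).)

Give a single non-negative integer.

Term: (\h.((s h) (((\a.a) (\f.(\g.(\h.((f h) (g h)))))) h)))
  Redex: ((\a.a) (\f.(\g.(\h.((f h) (g h))))))
Total redexes: 1

Answer: 1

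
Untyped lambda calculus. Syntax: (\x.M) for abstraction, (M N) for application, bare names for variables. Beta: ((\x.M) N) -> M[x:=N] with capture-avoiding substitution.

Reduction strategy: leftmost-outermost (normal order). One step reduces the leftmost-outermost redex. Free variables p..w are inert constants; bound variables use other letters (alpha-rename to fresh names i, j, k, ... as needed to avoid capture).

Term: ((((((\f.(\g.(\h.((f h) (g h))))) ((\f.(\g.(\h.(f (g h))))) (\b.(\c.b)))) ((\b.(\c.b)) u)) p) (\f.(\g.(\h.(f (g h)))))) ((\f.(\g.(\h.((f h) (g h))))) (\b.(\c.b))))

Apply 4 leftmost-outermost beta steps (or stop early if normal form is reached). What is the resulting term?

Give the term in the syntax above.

Step 0: ((((((\f.(\g.(\h.((f h) (g h))))) ((\f.(\g.(\h.(f (g h))))) (\b.(\c.b)))) ((\b.(\c.b)) u)) p) (\f.(\g.(\h.(f (g h)))))) ((\f.(\g.(\h.((f h) (g h))))) (\b.(\c.b))))
Step 1: (((((\g.(\h.((((\f.(\g.(\h.(f (g h))))) (\b.(\c.b))) h) (g h)))) ((\b.(\c.b)) u)) p) (\f.(\g.(\h.(f (g h)))))) ((\f.(\g.(\h.((f h) (g h))))) (\b.(\c.b))))
Step 2: ((((\h.((((\f.(\g.(\h.(f (g h))))) (\b.(\c.b))) h) (((\b.(\c.b)) u) h))) p) (\f.(\g.(\h.(f (g h)))))) ((\f.(\g.(\h.((f h) (g h))))) (\b.(\c.b))))
Step 3: ((((((\f.(\g.(\h.(f (g h))))) (\b.(\c.b))) p) (((\b.(\c.b)) u) p)) (\f.(\g.(\h.(f (g h)))))) ((\f.(\g.(\h.((f h) (g h))))) (\b.(\c.b))))
Step 4: (((((\g.(\h.((\b.(\c.b)) (g h)))) p) (((\b.(\c.b)) u) p)) (\f.(\g.(\h.(f (g h)))))) ((\f.(\g.(\h.((f h) (g h))))) (\b.(\c.b))))

Answer: (((((\g.(\h.((\b.(\c.b)) (g h)))) p) (((\b.(\c.b)) u) p)) (\f.(\g.(\h.(f (g h)))))) ((\f.(\g.(\h.((f h) (g h))))) (\b.(\c.b))))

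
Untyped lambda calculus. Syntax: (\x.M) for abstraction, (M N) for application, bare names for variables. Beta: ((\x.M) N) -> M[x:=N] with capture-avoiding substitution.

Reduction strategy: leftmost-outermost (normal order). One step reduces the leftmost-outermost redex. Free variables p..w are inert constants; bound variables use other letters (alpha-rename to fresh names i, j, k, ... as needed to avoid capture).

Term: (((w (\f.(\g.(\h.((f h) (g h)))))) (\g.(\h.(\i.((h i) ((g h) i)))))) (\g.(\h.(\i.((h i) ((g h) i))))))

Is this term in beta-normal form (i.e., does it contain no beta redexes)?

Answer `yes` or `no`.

Answer: yes

Derivation:
Term: (((w (\f.(\g.(\h.((f h) (g h)))))) (\g.(\h.(\i.((h i) ((g h) i)))))) (\g.(\h.(\i.((h i) ((g h) i))))))
No beta redexes found.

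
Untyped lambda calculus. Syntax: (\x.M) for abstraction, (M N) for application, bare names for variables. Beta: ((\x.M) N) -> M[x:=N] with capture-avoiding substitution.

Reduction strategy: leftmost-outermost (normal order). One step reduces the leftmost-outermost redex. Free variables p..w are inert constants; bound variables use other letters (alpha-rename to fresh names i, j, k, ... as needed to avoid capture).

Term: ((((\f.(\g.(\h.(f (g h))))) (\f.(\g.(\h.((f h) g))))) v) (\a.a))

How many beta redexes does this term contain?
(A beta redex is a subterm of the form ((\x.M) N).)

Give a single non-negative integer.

Term: ((((\f.(\g.(\h.(f (g h))))) (\f.(\g.(\h.((f h) g))))) v) (\a.a))
  Redex: ((\f.(\g.(\h.(f (g h))))) (\f.(\g.(\h.((f h) g)))))
Total redexes: 1

Answer: 1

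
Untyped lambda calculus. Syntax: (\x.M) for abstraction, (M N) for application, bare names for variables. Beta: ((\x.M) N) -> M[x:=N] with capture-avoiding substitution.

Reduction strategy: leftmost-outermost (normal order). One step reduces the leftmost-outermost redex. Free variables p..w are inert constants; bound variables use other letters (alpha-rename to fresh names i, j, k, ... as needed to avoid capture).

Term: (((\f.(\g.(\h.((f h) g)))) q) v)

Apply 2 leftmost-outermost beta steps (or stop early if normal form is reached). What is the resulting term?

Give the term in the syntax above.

Answer: (\h.((q h) v))

Derivation:
Step 0: (((\f.(\g.(\h.((f h) g)))) q) v)
Step 1: ((\g.(\h.((q h) g))) v)
Step 2: (\h.((q h) v))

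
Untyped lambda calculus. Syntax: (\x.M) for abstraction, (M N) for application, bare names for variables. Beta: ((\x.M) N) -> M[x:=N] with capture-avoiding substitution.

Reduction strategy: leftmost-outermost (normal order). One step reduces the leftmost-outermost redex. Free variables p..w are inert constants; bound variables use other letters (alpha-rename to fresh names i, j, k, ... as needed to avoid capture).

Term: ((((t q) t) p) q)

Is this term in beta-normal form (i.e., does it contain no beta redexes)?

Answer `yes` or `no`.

Term: ((((t q) t) p) q)
No beta redexes found.

Answer: yes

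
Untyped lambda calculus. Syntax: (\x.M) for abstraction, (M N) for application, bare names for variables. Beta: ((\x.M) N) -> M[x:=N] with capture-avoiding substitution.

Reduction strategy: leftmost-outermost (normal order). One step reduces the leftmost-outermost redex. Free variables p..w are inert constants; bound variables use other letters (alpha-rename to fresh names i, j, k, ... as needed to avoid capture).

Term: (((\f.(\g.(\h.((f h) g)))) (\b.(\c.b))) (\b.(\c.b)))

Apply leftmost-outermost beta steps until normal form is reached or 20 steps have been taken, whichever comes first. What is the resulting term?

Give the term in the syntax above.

Step 0: (((\f.(\g.(\h.((f h) g)))) (\b.(\c.b))) (\b.(\c.b)))
Step 1: ((\g.(\h.(((\b.(\c.b)) h) g))) (\b.(\c.b)))
Step 2: (\h.(((\b.(\c.b)) h) (\b.(\c.b))))
Step 3: (\h.((\c.h) (\b.(\c.b))))
Step 4: (\h.h)

Answer: (\h.h)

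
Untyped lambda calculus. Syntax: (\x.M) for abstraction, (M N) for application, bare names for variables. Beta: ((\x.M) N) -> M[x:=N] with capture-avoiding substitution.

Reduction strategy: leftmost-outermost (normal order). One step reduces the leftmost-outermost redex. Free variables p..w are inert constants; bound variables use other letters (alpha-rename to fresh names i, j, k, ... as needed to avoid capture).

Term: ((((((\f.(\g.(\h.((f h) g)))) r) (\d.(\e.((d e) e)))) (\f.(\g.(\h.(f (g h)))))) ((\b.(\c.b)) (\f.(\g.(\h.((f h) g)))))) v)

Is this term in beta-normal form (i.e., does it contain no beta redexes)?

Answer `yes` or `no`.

Answer: no

Derivation:
Term: ((((((\f.(\g.(\h.((f h) g)))) r) (\d.(\e.((d e) e)))) (\f.(\g.(\h.(f (g h)))))) ((\b.(\c.b)) (\f.(\g.(\h.((f h) g)))))) v)
Found 2 beta redex(es).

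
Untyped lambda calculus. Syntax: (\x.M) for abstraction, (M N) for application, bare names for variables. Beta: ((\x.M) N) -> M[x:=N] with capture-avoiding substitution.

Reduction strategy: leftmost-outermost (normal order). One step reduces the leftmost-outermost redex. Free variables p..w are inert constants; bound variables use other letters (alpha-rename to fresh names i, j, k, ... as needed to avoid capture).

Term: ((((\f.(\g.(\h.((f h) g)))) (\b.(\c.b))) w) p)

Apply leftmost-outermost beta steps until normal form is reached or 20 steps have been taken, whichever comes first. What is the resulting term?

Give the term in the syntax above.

Answer: p

Derivation:
Step 0: ((((\f.(\g.(\h.((f h) g)))) (\b.(\c.b))) w) p)
Step 1: (((\g.(\h.(((\b.(\c.b)) h) g))) w) p)
Step 2: ((\h.(((\b.(\c.b)) h) w)) p)
Step 3: (((\b.(\c.b)) p) w)
Step 4: ((\c.p) w)
Step 5: p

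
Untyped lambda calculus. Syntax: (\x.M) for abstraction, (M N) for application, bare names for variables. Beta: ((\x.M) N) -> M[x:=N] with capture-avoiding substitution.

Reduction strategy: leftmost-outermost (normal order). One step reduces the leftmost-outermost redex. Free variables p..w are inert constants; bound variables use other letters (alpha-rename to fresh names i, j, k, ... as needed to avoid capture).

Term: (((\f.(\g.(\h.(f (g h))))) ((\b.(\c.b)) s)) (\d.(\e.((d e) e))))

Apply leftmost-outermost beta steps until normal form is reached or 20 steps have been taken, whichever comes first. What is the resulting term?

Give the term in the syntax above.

Answer: (\h.s)

Derivation:
Step 0: (((\f.(\g.(\h.(f (g h))))) ((\b.(\c.b)) s)) (\d.(\e.((d e) e))))
Step 1: ((\g.(\h.(((\b.(\c.b)) s) (g h)))) (\d.(\e.((d e) e))))
Step 2: (\h.(((\b.(\c.b)) s) ((\d.(\e.((d e) e))) h)))
Step 3: (\h.((\c.s) ((\d.(\e.((d e) e))) h)))
Step 4: (\h.s)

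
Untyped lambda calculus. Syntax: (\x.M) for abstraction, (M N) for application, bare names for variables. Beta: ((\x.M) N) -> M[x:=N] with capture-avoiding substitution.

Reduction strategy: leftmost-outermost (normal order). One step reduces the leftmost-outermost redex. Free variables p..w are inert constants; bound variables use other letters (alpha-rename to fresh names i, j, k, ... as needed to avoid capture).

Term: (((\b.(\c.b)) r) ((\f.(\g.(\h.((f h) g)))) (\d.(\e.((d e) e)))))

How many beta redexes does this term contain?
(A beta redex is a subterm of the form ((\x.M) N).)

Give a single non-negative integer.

Answer: 2

Derivation:
Term: (((\b.(\c.b)) r) ((\f.(\g.(\h.((f h) g)))) (\d.(\e.((d e) e)))))
  Redex: ((\b.(\c.b)) r)
  Redex: ((\f.(\g.(\h.((f h) g)))) (\d.(\e.((d e) e))))
Total redexes: 2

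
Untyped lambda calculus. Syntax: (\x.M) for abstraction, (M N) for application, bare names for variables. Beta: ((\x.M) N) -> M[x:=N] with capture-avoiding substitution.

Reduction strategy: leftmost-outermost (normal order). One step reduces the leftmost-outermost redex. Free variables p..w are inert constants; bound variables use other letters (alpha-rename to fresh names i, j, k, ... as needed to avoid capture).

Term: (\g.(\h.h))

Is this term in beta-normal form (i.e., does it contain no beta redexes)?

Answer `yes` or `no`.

Term: (\g.(\h.h))
No beta redexes found.

Answer: yes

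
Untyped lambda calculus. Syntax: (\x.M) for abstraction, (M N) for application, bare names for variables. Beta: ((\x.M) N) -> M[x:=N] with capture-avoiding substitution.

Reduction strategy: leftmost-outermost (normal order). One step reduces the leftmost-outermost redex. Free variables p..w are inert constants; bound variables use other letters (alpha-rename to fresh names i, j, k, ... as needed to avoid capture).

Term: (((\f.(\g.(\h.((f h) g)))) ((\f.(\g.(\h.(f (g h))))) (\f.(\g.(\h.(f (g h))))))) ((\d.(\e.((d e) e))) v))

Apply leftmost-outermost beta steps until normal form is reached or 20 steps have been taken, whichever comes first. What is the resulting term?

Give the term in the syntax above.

Step 0: (((\f.(\g.(\h.((f h) g)))) ((\f.(\g.(\h.(f (g h))))) (\f.(\g.(\h.(f (g h))))))) ((\d.(\e.((d e) e))) v))
Step 1: ((\g.(\h.((((\f.(\g.(\h.(f (g h))))) (\f.(\g.(\h.(f (g h)))))) h) g))) ((\d.(\e.((d e) e))) v))
Step 2: (\h.((((\f.(\g.(\h.(f (g h))))) (\f.(\g.(\h.(f (g h)))))) h) ((\d.(\e.((d e) e))) v)))
Step 3: (\h.(((\g.(\h.((\f.(\g.(\h.(f (g h))))) (g h)))) h) ((\d.(\e.((d e) e))) v)))
Step 4: (\h.((\i.((\f.(\g.(\h.(f (g h))))) (h i))) ((\d.(\e.((d e) e))) v)))
Step 5: (\h.((\f.(\g.(\h.(f (g h))))) (h ((\d.(\e.((d e) e))) v))))
Step 6: (\h.(\g.(\i.((h ((\d.(\e.((d e) e))) v)) (g i)))))
Step 7: (\h.(\g.(\i.((h (\e.((v e) e))) (g i)))))

Answer: (\h.(\g.(\i.((h (\e.((v e) e))) (g i)))))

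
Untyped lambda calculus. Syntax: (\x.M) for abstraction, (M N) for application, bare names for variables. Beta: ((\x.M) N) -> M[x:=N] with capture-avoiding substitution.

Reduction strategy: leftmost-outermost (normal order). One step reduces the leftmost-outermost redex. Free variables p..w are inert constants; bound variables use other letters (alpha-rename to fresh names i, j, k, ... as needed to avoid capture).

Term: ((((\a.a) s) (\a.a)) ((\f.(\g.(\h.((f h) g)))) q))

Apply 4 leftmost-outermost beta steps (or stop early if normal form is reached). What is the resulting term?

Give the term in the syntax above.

Answer: ((s (\a.a)) (\g.(\h.((q h) g))))

Derivation:
Step 0: ((((\a.a) s) (\a.a)) ((\f.(\g.(\h.((f h) g)))) q))
Step 1: ((s (\a.a)) ((\f.(\g.(\h.((f h) g)))) q))
Step 2: ((s (\a.a)) (\g.(\h.((q h) g))))
Step 3: (normal form reached)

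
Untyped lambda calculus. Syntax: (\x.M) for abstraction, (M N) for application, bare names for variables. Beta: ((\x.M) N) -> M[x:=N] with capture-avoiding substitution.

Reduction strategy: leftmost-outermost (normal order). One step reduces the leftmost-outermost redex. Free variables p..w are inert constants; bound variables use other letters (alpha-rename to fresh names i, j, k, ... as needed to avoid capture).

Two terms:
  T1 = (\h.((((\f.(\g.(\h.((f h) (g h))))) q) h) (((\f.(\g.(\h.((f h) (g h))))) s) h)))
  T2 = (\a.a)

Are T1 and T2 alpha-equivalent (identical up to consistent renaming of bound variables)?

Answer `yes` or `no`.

Answer: no

Derivation:
Term 1: (\h.((((\f.(\g.(\h.((f h) (g h))))) q) h) (((\f.(\g.(\h.((f h) (g h))))) s) h)))
Term 2: (\a.a)
Alpha-equivalence: compare structure up to binder renaming.
Result: False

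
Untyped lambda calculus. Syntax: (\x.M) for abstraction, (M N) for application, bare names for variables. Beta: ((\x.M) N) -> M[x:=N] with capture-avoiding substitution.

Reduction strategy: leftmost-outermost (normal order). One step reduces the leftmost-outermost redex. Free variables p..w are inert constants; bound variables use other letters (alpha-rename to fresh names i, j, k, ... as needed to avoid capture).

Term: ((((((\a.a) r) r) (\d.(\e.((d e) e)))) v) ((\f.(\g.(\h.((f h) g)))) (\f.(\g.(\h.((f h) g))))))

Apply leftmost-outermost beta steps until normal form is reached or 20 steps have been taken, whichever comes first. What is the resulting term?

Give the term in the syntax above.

Answer: ((((r r) (\d.(\e.((d e) e)))) v) (\g.(\h.(\i.((h i) g)))))

Derivation:
Step 0: ((((((\a.a) r) r) (\d.(\e.((d e) e)))) v) ((\f.(\g.(\h.((f h) g)))) (\f.(\g.(\h.((f h) g))))))
Step 1: ((((r r) (\d.(\e.((d e) e)))) v) ((\f.(\g.(\h.((f h) g)))) (\f.(\g.(\h.((f h) g))))))
Step 2: ((((r r) (\d.(\e.((d e) e)))) v) (\g.(\h.(((\f.(\g.(\h.((f h) g)))) h) g))))
Step 3: ((((r r) (\d.(\e.((d e) e)))) v) (\g.(\h.((\g.(\i.((h i) g))) g))))
Step 4: ((((r r) (\d.(\e.((d e) e)))) v) (\g.(\h.(\i.((h i) g)))))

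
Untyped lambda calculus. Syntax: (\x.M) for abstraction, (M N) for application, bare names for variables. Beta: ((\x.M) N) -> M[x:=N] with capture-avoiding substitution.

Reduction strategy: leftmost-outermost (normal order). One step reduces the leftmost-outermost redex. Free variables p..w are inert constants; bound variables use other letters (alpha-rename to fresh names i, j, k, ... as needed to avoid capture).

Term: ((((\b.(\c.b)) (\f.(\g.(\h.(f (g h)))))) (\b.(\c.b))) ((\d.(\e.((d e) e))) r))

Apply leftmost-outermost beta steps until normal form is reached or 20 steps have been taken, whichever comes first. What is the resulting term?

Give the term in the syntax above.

Step 0: ((((\b.(\c.b)) (\f.(\g.(\h.(f (g h)))))) (\b.(\c.b))) ((\d.(\e.((d e) e))) r))
Step 1: (((\c.(\f.(\g.(\h.(f (g h)))))) (\b.(\c.b))) ((\d.(\e.((d e) e))) r))
Step 2: ((\f.(\g.(\h.(f (g h))))) ((\d.(\e.((d e) e))) r))
Step 3: (\g.(\h.(((\d.(\e.((d e) e))) r) (g h))))
Step 4: (\g.(\h.((\e.((r e) e)) (g h))))
Step 5: (\g.(\h.((r (g h)) (g h))))

Answer: (\g.(\h.((r (g h)) (g h))))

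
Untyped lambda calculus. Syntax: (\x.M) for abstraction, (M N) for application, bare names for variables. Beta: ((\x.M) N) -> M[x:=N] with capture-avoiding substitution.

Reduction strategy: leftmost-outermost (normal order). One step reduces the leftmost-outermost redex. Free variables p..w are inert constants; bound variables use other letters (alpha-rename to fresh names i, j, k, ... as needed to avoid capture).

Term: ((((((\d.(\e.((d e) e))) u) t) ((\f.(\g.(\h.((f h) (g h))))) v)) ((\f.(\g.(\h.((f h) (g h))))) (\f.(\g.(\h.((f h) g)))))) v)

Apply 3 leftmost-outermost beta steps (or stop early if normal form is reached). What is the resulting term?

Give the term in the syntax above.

Step 0: ((((((\d.(\e.((d e) e))) u) t) ((\f.(\g.(\h.((f h) (g h))))) v)) ((\f.(\g.(\h.((f h) (g h))))) (\f.(\g.(\h.((f h) g)))))) v)
Step 1: (((((\e.((u e) e)) t) ((\f.(\g.(\h.((f h) (g h))))) v)) ((\f.(\g.(\h.((f h) (g h))))) (\f.(\g.(\h.((f h) g)))))) v)
Step 2: (((((u t) t) ((\f.(\g.(\h.((f h) (g h))))) v)) ((\f.(\g.(\h.((f h) (g h))))) (\f.(\g.(\h.((f h) g)))))) v)
Step 3: (((((u t) t) (\g.(\h.((v h) (g h))))) ((\f.(\g.(\h.((f h) (g h))))) (\f.(\g.(\h.((f h) g)))))) v)

Answer: (((((u t) t) (\g.(\h.((v h) (g h))))) ((\f.(\g.(\h.((f h) (g h))))) (\f.(\g.(\h.((f h) g)))))) v)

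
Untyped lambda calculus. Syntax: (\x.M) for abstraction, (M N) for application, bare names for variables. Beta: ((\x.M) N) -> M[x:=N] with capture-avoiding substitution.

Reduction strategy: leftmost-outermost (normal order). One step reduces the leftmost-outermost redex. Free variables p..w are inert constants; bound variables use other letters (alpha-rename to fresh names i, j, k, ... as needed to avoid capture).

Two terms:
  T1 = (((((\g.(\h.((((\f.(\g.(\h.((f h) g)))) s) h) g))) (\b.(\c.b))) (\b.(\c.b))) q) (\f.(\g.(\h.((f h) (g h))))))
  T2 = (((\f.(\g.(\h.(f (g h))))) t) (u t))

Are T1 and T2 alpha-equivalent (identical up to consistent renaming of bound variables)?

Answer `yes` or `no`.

Answer: no

Derivation:
Term 1: (((((\g.(\h.((((\f.(\g.(\h.((f h) g)))) s) h) g))) (\b.(\c.b))) (\b.(\c.b))) q) (\f.(\g.(\h.((f h) (g h))))))
Term 2: (((\f.(\g.(\h.(f (g h))))) t) (u t))
Alpha-equivalence: compare structure up to binder renaming.
Result: False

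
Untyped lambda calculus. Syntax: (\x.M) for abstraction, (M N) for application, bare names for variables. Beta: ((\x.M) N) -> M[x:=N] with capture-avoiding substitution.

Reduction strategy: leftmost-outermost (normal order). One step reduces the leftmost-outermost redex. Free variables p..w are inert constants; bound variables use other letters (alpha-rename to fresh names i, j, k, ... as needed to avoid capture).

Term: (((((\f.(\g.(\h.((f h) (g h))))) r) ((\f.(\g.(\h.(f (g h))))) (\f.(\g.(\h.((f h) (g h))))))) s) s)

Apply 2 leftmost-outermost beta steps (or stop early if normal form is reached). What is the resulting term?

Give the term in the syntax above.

Answer: (((\h.((r h) (((\f.(\g.(\h.(f (g h))))) (\f.(\g.(\h.((f h) (g h)))))) h))) s) s)

Derivation:
Step 0: (((((\f.(\g.(\h.((f h) (g h))))) r) ((\f.(\g.(\h.(f (g h))))) (\f.(\g.(\h.((f h) (g h))))))) s) s)
Step 1: ((((\g.(\h.((r h) (g h)))) ((\f.(\g.(\h.(f (g h))))) (\f.(\g.(\h.((f h) (g h))))))) s) s)
Step 2: (((\h.((r h) (((\f.(\g.(\h.(f (g h))))) (\f.(\g.(\h.((f h) (g h)))))) h))) s) s)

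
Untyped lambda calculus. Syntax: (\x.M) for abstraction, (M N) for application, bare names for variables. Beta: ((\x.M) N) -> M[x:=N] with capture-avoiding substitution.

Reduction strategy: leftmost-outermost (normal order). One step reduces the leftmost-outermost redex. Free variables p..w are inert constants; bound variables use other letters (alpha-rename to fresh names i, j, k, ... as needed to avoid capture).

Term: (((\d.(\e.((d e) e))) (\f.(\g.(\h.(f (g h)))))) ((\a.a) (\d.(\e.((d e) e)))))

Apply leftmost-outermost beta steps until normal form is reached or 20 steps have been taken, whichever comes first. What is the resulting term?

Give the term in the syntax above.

Answer: (\h.(\e.(((h e) e) e)))

Derivation:
Step 0: (((\d.(\e.((d e) e))) (\f.(\g.(\h.(f (g h)))))) ((\a.a) (\d.(\e.((d e) e)))))
Step 1: ((\e.(((\f.(\g.(\h.(f (g h))))) e) e)) ((\a.a) (\d.(\e.((d e) e)))))
Step 2: (((\f.(\g.(\h.(f (g h))))) ((\a.a) (\d.(\e.((d e) e))))) ((\a.a) (\d.(\e.((d e) e)))))
Step 3: ((\g.(\h.(((\a.a) (\d.(\e.((d e) e)))) (g h)))) ((\a.a) (\d.(\e.((d e) e)))))
Step 4: (\h.(((\a.a) (\d.(\e.((d e) e)))) (((\a.a) (\d.(\e.((d e) e)))) h)))
Step 5: (\h.((\d.(\e.((d e) e))) (((\a.a) (\d.(\e.((d e) e)))) h)))
Step 6: (\h.(\e.(((((\a.a) (\d.(\e.((d e) e)))) h) e) e)))
Step 7: (\h.(\e.((((\d.(\e.((d e) e))) h) e) e)))
Step 8: (\h.(\e.(((\e.((h e) e)) e) e)))
Step 9: (\h.(\e.(((h e) e) e)))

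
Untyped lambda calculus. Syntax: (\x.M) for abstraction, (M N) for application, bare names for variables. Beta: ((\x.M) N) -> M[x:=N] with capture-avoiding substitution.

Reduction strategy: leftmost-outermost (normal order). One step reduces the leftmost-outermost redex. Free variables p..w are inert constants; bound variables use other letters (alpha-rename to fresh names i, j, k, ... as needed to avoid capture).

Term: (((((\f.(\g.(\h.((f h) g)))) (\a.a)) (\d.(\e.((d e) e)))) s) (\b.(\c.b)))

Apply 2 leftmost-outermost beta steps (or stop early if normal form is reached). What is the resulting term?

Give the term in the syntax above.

Answer: (((\h.(((\a.a) h) (\d.(\e.((d e) e))))) s) (\b.(\c.b)))

Derivation:
Step 0: (((((\f.(\g.(\h.((f h) g)))) (\a.a)) (\d.(\e.((d e) e)))) s) (\b.(\c.b)))
Step 1: ((((\g.(\h.(((\a.a) h) g))) (\d.(\e.((d e) e)))) s) (\b.(\c.b)))
Step 2: (((\h.(((\a.a) h) (\d.(\e.((d e) e))))) s) (\b.(\c.b)))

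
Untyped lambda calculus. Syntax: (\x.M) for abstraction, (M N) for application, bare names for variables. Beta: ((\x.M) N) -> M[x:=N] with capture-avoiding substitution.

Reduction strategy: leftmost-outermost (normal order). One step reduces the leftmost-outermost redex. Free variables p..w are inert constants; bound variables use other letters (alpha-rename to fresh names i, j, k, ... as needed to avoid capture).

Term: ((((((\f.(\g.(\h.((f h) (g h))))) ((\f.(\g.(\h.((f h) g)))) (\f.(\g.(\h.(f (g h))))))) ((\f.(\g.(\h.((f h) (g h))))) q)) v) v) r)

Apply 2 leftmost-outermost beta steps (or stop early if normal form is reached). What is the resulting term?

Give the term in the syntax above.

Answer: ((((\h.((((\f.(\g.(\h.((f h) g)))) (\f.(\g.(\h.(f (g h)))))) h) (((\f.(\g.(\h.((f h) (g h))))) q) h))) v) v) r)

Derivation:
Step 0: ((((((\f.(\g.(\h.((f h) (g h))))) ((\f.(\g.(\h.((f h) g)))) (\f.(\g.(\h.(f (g h))))))) ((\f.(\g.(\h.((f h) (g h))))) q)) v) v) r)
Step 1: (((((\g.(\h.((((\f.(\g.(\h.((f h) g)))) (\f.(\g.(\h.(f (g h)))))) h) (g h)))) ((\f.(\g.(\h.((f h) (g h))))) q)) v) v) r)
Step 2: ((((\h.((((\f.(\g.(\h.((f h) g)))) (\f.(\g.(\h.(f (g h)))))) h) (((\f.(\g.(\h.((f h) (g h))))) q) h))) v) v) r)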